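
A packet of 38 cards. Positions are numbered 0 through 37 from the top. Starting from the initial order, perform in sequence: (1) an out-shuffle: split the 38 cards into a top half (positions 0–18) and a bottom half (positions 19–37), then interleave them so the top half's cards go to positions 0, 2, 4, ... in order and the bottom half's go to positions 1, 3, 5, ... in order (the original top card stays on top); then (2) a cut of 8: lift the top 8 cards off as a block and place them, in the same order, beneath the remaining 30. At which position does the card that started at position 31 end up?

Track the card from position 31 forward through each operation:
  after op 1 (out-shuffle): 31 → 25
  after op 2 (cut 8): 25 → 17

17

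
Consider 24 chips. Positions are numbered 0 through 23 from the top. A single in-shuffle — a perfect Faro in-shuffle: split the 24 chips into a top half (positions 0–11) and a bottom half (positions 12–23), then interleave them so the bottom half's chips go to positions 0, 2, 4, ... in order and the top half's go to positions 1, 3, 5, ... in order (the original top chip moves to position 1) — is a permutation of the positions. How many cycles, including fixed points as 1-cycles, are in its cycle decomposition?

Trace each unvisited position around until it returns:
(0 1 3 7 15 6 ... len 20) (4 9 19 14)
2 cycles in total.

2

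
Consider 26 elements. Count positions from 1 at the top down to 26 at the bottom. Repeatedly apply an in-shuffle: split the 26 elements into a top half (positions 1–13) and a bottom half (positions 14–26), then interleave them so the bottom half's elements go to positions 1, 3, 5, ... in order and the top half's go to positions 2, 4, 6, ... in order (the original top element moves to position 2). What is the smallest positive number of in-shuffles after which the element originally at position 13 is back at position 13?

Follow position 13 under repeated in-shuffles:
13 → 26 → 25 → 23 → 19 → 11 → 22 → 17 → 7 → 14 → 1 → 2 → 4 → 8 → 16 → 5 → 10 → 20 → 13
It first returns after 18 in-shuffles.

18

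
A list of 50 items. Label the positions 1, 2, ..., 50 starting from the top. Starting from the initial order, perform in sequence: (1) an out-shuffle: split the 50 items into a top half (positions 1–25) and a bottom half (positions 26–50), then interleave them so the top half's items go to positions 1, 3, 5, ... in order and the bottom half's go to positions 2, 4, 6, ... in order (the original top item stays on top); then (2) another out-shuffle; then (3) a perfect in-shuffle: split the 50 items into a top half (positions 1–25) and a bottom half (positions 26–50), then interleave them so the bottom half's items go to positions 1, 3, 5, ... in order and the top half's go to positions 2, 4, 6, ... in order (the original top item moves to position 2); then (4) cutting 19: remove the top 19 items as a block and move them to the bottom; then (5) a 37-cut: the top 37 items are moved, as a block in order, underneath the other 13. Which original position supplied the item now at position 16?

28

Undo the operations in reverse order, starting from position 16:
  undo op 5 (cut 37): 16 ← 3
  undo op 4 (cut 19): 3 ← 22
  undo op 3 (in-shuffle, from top half): 22 ← 11
  undo op 2 (out-shuffle, from top half): 11 ← 6
  undo op 1 (out-shuffle, from bottom half): 6 ← 28
So the item at position 16 came from original position 28.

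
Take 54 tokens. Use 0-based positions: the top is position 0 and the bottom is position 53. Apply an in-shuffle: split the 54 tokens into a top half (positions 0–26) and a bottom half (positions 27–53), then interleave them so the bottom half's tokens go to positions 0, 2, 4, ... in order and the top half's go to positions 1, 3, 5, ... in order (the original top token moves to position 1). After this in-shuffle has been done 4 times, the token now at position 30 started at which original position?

Work backwards from position 30, undoing one in-shuffle at a time:
30 ← 42 ← 48 ← 51 ← 25
So the token now at position 30 started at position 25.

25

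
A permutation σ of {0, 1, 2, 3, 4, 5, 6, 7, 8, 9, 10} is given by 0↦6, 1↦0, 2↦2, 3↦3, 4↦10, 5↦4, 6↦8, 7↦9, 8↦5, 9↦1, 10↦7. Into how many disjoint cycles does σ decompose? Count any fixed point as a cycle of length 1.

3

Cycle decomposition: (0 6 8 5 4 10 7 9 1) (2) (3).
3 cycles.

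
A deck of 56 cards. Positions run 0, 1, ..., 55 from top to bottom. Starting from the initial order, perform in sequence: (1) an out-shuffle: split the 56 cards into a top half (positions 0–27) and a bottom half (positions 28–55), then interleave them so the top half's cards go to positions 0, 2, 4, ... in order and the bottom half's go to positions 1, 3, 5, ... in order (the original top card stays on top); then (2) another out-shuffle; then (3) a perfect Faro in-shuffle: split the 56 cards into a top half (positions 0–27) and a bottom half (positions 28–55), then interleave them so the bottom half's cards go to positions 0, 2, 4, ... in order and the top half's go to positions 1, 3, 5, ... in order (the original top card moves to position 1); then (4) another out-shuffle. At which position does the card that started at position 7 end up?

0

Track the card from position 7 forward through each operation:
  after op 1 (out-shuffle): 7 → 14
  after op 2 (out-shuffle): 14 → 28
  after op 3 (in-shuffle): 28 → 0
  after op 4 (out-shuffle): 0 → 0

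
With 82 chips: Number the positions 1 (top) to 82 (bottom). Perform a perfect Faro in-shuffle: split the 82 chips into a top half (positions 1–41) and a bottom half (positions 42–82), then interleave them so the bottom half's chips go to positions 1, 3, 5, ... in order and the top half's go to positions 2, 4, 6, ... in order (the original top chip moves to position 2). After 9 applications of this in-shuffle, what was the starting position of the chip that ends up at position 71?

Work backwards from position 71, undoing one in-shuffle at a time:
71 ← 77 ← 80 ← 40 ← 20 ← 10 ← 5 ← 44 ← 22 ← 11
So the chip now at position 71 started at position 11.

11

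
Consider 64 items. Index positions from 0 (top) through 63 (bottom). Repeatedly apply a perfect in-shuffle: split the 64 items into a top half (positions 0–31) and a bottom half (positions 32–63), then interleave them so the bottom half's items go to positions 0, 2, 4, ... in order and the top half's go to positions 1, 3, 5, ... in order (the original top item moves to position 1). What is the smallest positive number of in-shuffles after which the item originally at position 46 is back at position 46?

12

Follow position 46 under repeated in-shuffles:
46 → 28 → 57 → 50 → 36 → 8 → 17 → 35 → 6 → 13 → 27 → 55 → 46
It first returns after 12 in-shuffles.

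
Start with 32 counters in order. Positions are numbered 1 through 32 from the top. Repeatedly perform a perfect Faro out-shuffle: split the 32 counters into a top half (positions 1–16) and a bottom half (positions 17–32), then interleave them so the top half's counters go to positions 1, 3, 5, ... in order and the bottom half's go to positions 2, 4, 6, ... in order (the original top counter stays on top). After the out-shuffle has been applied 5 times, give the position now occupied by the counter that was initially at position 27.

Track the counter's position through each out-shuffle:
27 → 22 → 12 → 23 → 14 → 27

27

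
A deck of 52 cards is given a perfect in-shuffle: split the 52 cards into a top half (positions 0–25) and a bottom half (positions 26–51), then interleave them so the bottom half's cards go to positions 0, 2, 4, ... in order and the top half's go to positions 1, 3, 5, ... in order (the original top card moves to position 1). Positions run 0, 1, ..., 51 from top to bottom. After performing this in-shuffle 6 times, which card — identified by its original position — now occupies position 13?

34

Work backwards from position 13, undoing one in-shuffle at a time:
13 ← 6 ← 29 ← 14 ← 33 ← 16 ← 34
So the card now at position 13 started at position 34.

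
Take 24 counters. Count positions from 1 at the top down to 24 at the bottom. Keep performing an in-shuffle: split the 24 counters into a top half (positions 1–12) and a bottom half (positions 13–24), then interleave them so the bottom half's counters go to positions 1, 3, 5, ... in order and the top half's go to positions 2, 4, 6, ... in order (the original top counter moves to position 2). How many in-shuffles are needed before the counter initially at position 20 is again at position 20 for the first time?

Follow position 20 under repeated in-shuffles:
20 → 15 → 5 → 10 → 20
It first returns after 4 in-shuffles.

4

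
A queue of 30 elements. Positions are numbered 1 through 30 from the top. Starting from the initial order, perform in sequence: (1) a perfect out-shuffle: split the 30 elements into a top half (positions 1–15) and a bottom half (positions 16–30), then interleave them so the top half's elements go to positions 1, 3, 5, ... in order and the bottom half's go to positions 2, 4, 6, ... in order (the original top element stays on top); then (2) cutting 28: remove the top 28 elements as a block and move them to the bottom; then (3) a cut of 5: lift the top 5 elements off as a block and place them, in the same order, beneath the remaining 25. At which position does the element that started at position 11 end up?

18

Track the element from position 11 forward through each operation:
  after op 1 (out-shuffle): 11 → 21
  after op 2 (cut 28): 21 → 23
  after op 3 (cut 5): 23 → 18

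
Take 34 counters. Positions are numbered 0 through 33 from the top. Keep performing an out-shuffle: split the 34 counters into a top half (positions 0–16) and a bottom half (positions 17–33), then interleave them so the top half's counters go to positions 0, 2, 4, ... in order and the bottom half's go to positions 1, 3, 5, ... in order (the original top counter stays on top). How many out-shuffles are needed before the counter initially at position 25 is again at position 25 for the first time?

Follow position 25 under repeated out-shuffles:
25 → 17 → 1 → 2 → 4 → 8 → 16 → 32 → 31 → 29 → 25
It first returns after 10 out-shuffles.

10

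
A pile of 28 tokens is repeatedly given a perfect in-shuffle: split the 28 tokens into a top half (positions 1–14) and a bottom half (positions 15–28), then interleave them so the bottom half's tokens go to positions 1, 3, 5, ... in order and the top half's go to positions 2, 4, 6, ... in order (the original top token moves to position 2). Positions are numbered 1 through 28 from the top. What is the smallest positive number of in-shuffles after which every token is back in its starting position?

28

The in-shuffle permutes the 28 positions with cycle lengths [28].
Every token is home exactly when every cycle has completed a whole number of laps, i.e. after lcm(28) = 28 in-shuffles.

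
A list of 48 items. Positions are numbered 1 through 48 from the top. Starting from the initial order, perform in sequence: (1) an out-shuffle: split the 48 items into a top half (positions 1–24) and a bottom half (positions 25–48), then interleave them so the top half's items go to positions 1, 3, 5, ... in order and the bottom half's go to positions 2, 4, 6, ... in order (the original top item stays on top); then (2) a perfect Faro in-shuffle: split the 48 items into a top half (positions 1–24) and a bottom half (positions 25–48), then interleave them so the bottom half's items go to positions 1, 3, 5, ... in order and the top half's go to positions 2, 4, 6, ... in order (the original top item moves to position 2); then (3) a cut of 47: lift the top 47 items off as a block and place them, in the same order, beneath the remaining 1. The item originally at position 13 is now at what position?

Track the item from position 13 forward through each operation:
  after op 1 (out-shuffle): 13 → 25
  after op 2 (in-shuffle): 25 → 1
  after op 3 (cut 47): 1 → 2

2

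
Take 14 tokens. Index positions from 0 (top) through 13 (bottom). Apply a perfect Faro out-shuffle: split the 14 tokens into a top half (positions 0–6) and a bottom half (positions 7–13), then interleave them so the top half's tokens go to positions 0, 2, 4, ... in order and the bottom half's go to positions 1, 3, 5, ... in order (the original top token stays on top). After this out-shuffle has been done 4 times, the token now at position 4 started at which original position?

10

Work backwards from position 4, undoing one out-shuffle at a time:
4 ← 2 ← 1 ← 7 ← 10
So the token now at position 4 started at position 10.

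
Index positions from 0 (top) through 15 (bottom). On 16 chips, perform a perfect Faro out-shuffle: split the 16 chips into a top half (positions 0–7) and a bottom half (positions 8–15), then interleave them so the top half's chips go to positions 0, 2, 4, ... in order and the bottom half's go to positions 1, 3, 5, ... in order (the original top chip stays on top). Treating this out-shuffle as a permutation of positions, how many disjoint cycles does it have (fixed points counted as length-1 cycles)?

Trace each unvisited position around until it returns:
(0) (1 2 4 8) (3 6 12 9) (5 10) (7 14 13 11) (15)
6 cycles in total.

6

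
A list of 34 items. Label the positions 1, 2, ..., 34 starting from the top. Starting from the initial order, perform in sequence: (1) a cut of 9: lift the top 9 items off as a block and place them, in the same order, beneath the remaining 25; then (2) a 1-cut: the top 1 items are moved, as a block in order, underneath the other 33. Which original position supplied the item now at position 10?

Undo the operations in reverse order, starting from position 10:
  undo op 2 (cut 1): 10 ← 11
  undo op 1 (cut 9): 11 ← 20
So the item at position 10 came from original position 20.

20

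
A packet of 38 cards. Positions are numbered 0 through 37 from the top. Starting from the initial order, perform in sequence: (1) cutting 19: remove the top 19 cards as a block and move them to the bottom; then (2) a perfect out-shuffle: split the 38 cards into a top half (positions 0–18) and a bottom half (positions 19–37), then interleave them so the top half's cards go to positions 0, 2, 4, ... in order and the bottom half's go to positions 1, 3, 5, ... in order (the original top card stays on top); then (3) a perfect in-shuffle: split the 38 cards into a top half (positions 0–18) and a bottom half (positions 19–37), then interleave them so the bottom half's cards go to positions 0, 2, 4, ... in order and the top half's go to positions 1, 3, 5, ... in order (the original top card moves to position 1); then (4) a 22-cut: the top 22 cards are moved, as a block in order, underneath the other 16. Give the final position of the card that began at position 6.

5

Track the card from position 6 forward through each operation:
  after op 1 (cut 19): 6 → 25
  after op 2 (out-shuffle): 25 → 13
  after op 3 (in-shuffle): 13 → 27
  after op 4 (cut 22): 27 → 5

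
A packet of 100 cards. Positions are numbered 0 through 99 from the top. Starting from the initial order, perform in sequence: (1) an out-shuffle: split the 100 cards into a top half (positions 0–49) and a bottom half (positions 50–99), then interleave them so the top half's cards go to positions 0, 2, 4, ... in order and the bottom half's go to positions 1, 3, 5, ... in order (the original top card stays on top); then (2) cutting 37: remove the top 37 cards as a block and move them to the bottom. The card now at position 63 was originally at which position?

0

Undo the operations in reverse order, starting from position 63:
  undo op 2 (cut 37): 63 ← 0
  undo op 1 (out-shuffle, from top half): 0 ← 0
So the card at position 63 came from original position 0.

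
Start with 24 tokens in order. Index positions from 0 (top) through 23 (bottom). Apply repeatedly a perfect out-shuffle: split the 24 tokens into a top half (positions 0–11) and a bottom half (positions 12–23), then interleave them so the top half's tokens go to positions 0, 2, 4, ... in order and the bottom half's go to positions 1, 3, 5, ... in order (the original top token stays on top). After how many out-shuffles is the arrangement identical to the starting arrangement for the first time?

11

The out-shuffle permutes the 24 positions with cycle lengths [1, 1, 11, 11].
Every token is home exactly when every cycle has completed a whole number of laps, i.e. after lcm(1, 11) = 11 out-shuffles.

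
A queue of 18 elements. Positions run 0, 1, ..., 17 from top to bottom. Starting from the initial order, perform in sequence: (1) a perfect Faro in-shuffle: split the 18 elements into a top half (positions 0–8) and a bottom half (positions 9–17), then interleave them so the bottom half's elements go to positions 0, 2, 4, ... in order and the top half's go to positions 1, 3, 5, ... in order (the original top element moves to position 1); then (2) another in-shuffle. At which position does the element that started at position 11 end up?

9

Track the element from position 11 forward through each operation:
  after op 1 (in-shuffle): 11 → 4
  after op 2 (in-shuffle): 4 → 9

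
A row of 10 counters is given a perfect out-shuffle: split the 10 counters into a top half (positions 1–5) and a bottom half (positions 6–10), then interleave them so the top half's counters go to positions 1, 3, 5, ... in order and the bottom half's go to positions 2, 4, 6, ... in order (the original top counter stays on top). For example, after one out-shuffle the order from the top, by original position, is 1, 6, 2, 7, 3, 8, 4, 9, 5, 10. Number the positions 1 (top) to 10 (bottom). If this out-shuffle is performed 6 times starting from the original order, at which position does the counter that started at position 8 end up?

Track the counter's position through each out-shuffle:
8 → 6 → 2 → 3 → 5 → 9 → 8

8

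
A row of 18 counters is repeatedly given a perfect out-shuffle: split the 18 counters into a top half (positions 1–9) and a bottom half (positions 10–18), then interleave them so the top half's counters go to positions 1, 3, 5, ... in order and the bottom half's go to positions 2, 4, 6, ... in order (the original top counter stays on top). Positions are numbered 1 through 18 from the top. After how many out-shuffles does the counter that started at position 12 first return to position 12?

Follow position 12 under repeated out-shuffles:
12 → 6 → 11 → 4 → 7 → 13 → 8 → 15 → 12
It first returns after 8 out-shuffles.

8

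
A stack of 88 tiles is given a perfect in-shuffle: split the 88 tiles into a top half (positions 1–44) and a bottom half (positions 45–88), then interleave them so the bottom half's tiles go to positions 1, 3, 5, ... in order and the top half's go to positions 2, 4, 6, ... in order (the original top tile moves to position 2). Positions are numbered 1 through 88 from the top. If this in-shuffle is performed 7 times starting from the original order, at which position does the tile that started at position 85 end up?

Track the tile's position through each in-shuffle:
85 → 81 → 73 → 57 → 25 → 50 → 11 → 22

22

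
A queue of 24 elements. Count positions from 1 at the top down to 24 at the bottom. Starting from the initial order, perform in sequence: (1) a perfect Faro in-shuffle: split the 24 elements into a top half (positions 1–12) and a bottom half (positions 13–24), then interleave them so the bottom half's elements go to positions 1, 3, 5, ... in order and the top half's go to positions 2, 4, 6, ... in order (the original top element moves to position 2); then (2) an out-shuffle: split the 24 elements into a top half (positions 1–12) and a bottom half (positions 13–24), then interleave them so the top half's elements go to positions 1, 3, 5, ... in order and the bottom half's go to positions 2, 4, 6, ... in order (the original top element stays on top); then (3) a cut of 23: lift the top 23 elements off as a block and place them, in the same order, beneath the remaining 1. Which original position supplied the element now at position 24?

6

Undo the operations in reverse order, starting from position 24:
  undo op 3 (cut 23): 24 ← 23
  undo op 2 (out-shuffle, from top half): 23 ← 12
  undo op 1 (in-shuffle, from top half): 12 ← 6
So the element at position 24 came from original position 6.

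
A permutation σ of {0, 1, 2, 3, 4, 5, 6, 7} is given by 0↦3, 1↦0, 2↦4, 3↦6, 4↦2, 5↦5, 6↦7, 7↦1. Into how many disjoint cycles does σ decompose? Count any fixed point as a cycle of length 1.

Cycle decomposition: (0 3 6 7 1) (2 4) (5).
3 cycles.

3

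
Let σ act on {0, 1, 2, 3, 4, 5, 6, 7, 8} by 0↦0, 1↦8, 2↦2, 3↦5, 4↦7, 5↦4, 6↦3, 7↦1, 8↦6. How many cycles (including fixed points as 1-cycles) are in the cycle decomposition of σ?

3

Cycle decomposition: (0) (1 8 6 3 5 4 7) (2).
3 cycles.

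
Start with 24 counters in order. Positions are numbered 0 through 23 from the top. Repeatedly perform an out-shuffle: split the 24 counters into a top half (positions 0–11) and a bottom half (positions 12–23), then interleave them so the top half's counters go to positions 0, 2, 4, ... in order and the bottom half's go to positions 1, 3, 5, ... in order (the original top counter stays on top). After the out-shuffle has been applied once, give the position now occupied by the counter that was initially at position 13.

Track the counter's position through each out-shuffle:
13 → 3

3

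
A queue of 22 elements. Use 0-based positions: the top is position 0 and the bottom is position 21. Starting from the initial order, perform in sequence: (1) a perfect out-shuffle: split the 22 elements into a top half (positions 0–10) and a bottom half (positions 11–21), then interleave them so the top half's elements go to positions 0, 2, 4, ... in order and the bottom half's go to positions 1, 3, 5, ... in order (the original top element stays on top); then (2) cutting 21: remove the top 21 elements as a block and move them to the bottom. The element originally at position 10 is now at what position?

Track the element from position 10 forward through each operation:
  after op 1 (out-shuffle): 10 → 20
  after op 2 (cut 21): 20 → 21

21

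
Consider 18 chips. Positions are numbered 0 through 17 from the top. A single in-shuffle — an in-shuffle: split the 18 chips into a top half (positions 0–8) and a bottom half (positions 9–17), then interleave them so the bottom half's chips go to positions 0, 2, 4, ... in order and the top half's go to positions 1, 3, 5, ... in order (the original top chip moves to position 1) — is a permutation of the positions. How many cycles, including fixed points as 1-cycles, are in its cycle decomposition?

1

Trace each unvisited position around until it returns:
(0 1 3 7 15 12 ... len 18)
1 cycle in total.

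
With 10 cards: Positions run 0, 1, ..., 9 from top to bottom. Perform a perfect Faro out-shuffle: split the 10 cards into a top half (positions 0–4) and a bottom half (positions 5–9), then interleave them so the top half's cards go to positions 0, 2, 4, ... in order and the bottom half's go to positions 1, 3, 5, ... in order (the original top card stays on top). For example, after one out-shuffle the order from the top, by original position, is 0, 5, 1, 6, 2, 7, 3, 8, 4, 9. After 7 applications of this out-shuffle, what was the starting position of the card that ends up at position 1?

5

Work backwards from position 1, undoing one out-shuffle at a time:
1 ← 5 ← 7 ← 8 ← 4 ← 2 ← 1 ← 5
So the card now at position 1 started at position 5.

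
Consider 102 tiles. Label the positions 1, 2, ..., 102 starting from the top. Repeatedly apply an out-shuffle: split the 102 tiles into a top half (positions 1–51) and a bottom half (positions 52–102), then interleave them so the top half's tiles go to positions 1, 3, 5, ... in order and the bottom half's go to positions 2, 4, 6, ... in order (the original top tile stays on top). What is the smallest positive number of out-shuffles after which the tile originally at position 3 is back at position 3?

Follow position 3 under repeated out-shuffles:
3 → 5 → 9 → 17 → 33 → 65 → 28 → 55 → ... → 3 (length 100)
It first returns after 100 out-shuffles.

100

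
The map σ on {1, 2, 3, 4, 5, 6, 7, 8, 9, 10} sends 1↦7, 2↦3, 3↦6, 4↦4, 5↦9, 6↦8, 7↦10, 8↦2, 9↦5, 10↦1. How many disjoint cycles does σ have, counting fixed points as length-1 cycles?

Cycle decomposition: (1 7 10) (2 3 6 8) (4) (5 9).
4 cycles.

4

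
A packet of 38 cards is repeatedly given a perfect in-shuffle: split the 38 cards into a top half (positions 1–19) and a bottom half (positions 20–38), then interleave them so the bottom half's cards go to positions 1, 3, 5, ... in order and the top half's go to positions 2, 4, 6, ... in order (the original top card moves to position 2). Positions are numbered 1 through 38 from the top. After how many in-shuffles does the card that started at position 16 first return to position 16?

Follow position 16 under repeated in-shuffles:
16 → 32 → 25 → 11 → 22 → 5 → 10 → 20 → 1 → 2 → 4 → 8 → 16
It first returns after 12 in-shuffles.

12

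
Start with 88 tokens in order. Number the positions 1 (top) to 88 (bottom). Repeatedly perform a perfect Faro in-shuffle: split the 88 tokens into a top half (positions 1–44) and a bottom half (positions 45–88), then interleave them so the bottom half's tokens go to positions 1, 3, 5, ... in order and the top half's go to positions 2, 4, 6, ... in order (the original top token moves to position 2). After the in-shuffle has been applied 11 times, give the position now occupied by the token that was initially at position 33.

Track the token's position through each in-shuffle:
33 → 66 → 43 → 86 → 83 → 77 → 65 → 41 → 82 → 75 → 61 → 33

33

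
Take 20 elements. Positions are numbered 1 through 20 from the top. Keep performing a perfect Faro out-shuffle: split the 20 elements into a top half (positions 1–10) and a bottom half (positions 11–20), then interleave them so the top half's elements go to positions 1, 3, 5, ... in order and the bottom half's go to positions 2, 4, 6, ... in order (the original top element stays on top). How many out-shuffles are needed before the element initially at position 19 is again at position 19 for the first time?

Follow position 19 under repeated out-shuffles:
19 → 18 → 16 → 12 → 4 → 7 → 13 → 6 → 11 → 2 → 3 → 5 → 9 → 17 → 14 → 8 → 15 → 10 → 19
It first returns after 18 out-shuffles.

18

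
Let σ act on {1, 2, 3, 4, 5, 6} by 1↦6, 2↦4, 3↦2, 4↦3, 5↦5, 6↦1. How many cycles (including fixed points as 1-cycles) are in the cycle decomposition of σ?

Cycle decomposition: (1 6) (2 4 3) (5).
3 cycles.

3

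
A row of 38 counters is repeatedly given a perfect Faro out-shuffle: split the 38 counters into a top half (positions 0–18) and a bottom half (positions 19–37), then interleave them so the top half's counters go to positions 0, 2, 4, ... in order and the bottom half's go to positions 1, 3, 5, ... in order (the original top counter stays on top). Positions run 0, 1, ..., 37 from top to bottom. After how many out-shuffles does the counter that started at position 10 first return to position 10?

36

Follow position 10 under repeated out-shuffles:
10 → 20 → 3 → 6 → 12 → 24 → 11 → 22 → ... → 10 (length 36)
It first returns after 36 out-shuffles.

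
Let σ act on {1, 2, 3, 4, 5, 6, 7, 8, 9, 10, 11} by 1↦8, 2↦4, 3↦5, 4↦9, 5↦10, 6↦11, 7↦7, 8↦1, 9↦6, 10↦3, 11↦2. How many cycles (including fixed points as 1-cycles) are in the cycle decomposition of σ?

Cycle decomposition: (1 8) (2 4 9 6 11) (3 5 10) (7).
4 cycles.

4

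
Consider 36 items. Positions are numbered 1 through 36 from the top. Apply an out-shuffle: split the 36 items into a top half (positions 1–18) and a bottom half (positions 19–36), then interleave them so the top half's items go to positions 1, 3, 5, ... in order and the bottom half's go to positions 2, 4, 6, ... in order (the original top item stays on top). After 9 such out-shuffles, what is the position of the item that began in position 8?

Track the item's position through each out-shuffle:
8 → 15 → 29 → 22 → 8 → 15 → 29 → 22 → 8 → 15

15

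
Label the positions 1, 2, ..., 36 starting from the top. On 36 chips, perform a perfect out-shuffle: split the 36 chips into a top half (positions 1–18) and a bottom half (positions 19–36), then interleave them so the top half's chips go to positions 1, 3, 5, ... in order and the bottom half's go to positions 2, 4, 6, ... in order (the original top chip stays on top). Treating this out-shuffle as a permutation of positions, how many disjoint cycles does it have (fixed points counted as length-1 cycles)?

7

Trace each unvisited position around until it returns:
(1) (2 3 5 9 17 33 ... len 12) (4 7 13 25 14 27 ... len 12) (6 11 21) (8 15 29 22) (16 31 26) (36)
7 cycles in total.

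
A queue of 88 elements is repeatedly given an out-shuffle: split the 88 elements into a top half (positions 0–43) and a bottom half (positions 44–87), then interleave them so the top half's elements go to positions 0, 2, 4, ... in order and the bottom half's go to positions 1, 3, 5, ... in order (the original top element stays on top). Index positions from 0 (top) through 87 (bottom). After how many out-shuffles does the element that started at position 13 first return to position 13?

Follow position 13 under repeated out-shuffles:
13 → 26 → 52 → 17 → 34 → 68 → 49 → 11 → ... → 13 (length 28)
It first returns after 28 out-shuffles.

28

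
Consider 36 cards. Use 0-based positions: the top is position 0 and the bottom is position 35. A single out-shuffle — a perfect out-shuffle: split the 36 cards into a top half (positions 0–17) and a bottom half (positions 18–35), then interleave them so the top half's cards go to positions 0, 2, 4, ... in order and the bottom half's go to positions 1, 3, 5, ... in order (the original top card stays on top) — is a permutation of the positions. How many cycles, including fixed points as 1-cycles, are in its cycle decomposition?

7

Trace each unvisited position around until it returns:
(0) (1 2 4 8 16 32 ... len 12) (3 6 12 24 13 26 ... len 12) (5 10 20) (7 14 28 21) (15 30 25) (35)
7 cycles in total.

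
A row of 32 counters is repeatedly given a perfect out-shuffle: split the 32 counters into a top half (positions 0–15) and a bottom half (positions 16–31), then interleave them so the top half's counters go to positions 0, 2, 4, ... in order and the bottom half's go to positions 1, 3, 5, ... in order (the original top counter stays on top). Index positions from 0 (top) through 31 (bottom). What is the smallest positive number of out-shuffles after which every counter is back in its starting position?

The out-shuffle permutes the 32 positions with cycle lengths [1, 1, 5, 5, 5, 5, 5, 5].
Every counter is home exactly when every cycle has completed a whole number of laps, i.e. after lcm(1, 5) = 5 out-shuffles.

5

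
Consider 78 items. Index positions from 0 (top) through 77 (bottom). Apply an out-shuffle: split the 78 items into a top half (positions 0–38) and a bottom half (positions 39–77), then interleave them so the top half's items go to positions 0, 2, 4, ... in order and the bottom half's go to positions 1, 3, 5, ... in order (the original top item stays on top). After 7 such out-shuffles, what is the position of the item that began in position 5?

Track the item's position through each out-shuffle:
5 → 10 → 20 → 40 → 3 → 6 → 12 → 24

24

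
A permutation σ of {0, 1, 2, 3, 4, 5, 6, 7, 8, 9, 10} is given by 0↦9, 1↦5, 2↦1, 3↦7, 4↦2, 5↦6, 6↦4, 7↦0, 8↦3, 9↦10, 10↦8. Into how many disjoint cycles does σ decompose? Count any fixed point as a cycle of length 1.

2

Cycle decomposition: (0 9 10 8 3 7) (1 5 6 4 2).
2 cycles.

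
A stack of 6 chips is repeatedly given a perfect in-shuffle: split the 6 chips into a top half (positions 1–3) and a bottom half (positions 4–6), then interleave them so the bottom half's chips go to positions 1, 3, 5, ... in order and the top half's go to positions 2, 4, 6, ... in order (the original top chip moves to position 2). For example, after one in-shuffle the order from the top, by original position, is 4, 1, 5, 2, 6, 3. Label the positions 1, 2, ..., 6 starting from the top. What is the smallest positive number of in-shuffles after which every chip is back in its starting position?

3

The in-shuffle permutes the 6 positions with cycle lengths [3, 3].
Every chip is home exactly when every cycle has completed a whole number of laps, i.e. after lcm(3) = 3 in-shuffles.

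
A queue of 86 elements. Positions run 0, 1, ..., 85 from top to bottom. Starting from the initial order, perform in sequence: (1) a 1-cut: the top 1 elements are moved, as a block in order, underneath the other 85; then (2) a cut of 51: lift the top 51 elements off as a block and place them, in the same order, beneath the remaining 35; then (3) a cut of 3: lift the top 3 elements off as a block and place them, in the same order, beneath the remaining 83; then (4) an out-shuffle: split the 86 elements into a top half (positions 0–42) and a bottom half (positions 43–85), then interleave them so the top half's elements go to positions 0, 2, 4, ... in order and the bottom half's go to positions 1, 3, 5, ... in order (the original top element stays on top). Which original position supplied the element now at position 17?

20

Undo the operations in reverse order, starting from position 17:
  undo op 4 (out-shuffle, from bottom half): 17 ← 51
  undo op 3 (cut 3): 51 ← 54
  undo op 2 (cut 51): 54 ← 19
  undo op 1 (cut 1): 19 ← 20
So the element at position 17 came from original position 20.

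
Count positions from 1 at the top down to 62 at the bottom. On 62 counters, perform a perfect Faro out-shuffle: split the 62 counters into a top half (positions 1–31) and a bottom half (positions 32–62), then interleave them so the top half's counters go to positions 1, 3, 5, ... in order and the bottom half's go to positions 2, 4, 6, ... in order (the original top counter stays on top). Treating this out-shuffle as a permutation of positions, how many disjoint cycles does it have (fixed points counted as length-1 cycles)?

3

Trace each unvisited position around until it returns:
(1) (2 3 5 9 17 33 ... len 60) (62)
3 cycles in total.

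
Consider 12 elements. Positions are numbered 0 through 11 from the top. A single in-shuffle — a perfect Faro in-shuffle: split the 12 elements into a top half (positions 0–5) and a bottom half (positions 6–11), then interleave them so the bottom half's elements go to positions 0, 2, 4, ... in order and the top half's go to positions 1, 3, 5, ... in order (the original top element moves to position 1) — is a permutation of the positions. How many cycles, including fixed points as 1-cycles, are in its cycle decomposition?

1

Trace each unvisited position around until it returns:
(0 1 3 7 2 5 ... len 12)
1 cycle in total.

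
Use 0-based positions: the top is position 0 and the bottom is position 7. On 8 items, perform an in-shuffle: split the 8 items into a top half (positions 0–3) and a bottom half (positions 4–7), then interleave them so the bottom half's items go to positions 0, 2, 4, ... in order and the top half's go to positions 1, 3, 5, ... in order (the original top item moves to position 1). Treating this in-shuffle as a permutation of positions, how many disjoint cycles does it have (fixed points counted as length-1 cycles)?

2

Trace each unvisited position around until it returns:
(0 1 3 7 6 4) (2 5)
2 cycles in total.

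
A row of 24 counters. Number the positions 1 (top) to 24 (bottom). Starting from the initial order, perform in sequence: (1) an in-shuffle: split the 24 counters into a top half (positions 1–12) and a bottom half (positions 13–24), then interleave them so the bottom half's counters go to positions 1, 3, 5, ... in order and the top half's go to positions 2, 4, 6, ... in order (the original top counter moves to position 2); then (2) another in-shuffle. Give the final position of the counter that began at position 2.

Track the counter from position 2 forward through each operation:
  after op 1 (in-shuffle): 2 → 4
  after op 2 (in-shuffle): 4 → 8

8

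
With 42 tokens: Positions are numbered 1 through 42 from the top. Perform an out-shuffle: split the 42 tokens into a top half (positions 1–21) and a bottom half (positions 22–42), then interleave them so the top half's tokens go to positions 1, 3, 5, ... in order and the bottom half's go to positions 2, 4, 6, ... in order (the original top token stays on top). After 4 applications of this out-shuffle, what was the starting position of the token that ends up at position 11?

17

Work backwards from position 11, undoing one out-shuffle at a time:
11 ← 6 ← 24 ← 33 ← 17
So the token now at position 11 started at position 17.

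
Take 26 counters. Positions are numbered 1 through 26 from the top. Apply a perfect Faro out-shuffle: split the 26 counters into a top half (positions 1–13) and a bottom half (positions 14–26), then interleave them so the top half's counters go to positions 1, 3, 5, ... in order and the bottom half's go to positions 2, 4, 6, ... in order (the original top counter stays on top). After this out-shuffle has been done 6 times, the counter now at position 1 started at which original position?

1

Work backwards from position 1, undoing one out-shuffle at a time:
1 ← 1 ← 1 ← 1 ← 1 ← 1 ← 1
So the counter now at position 1 started at position 1.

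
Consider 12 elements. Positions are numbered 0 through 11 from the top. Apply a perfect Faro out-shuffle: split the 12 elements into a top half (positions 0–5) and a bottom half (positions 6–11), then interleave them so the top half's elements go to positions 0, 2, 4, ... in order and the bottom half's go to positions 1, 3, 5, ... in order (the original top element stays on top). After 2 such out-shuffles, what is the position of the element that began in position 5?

9

Track the element's position through each out-shuffle:
5 → 10 → 9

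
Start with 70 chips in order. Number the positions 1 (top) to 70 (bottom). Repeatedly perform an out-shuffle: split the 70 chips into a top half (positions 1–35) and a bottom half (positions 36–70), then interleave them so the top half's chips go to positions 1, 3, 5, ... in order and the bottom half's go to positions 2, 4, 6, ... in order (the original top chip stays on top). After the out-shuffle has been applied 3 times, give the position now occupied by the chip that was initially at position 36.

Track the chip's position through each out-shuffle:
36 → 2 → 3 → 5

5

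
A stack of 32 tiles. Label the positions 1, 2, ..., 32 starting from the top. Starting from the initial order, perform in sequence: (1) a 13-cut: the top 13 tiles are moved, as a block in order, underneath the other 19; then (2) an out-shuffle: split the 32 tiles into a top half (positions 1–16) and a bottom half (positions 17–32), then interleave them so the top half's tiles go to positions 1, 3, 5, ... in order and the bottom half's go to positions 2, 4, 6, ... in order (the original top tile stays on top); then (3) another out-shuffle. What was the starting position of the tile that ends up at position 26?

Undo the operations in reverse order, starting from position 26:
  undo op 3 (out-shuffle, from bottom half): 26 ← 29
  undo op 2 (out-shuffle, from top half): 29 ← 15
  undo op 1 (cut 13): 15 ← 28
So the tile at position 26 came from original position 28.

28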